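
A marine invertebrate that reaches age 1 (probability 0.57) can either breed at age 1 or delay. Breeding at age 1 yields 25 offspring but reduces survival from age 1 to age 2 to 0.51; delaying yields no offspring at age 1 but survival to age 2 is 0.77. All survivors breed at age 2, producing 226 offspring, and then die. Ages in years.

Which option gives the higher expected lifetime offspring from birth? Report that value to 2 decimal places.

breed at age 1: R₀ = 0.57 × (25 + 0.51 × 226) = 0.57 × 140.2600 = 79.9482
delay to age 2: R₀ = 0.57 × (0.77 × 226) = 0.57 × 174.0200 = 99.1914
Higher: delay to age 2 (99.1914).

99.19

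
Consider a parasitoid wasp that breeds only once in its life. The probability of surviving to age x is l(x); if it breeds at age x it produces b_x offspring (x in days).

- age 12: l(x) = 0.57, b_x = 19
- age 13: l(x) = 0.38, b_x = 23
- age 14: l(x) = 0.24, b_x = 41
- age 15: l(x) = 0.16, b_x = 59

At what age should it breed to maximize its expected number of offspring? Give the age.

Expected offspring if breeding at age x = l(x) × b_x:
  age 12: 0.57 × 19 = 10.830
  age 13: 0.38 × 23 = 8.740
  age 14: 0.24 × 41 = 9.840
  age 15: 0.16 × 59 = 9.440
Maximum at age 12 (10.830).

12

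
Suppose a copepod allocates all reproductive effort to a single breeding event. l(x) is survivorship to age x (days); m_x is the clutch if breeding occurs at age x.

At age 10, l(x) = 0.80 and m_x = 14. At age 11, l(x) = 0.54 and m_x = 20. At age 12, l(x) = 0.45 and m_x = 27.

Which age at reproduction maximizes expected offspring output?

Expected offspring if breeding at age x = l(x) × m_x:
  age 10: 0.80 × 14 = 11.200
  age 11: 0.54 × 20 = 10.800
  age 12: 0.45 × 27 = 12.150
Maximum at age 12 (12.150).

12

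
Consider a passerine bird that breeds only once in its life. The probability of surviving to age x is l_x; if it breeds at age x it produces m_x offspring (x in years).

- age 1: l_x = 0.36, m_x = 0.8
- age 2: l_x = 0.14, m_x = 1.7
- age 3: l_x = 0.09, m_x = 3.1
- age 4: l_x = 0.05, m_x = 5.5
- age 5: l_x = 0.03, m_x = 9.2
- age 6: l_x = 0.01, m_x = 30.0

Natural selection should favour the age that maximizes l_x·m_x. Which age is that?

6

Expected offspring if breeding at age x = l_x × m_x:
  age 1: 0.36 × 0.8 = 0.288
  age 2: 0.14 × 1.7 = 0.238
  age 3: 0.09 × 3.1 = 0.279
  age 4: 0.05 × 5.5 = 0.275
  age 5: 0.03 × 9.2 = 0.276
  age 6: 0.01 × 30.0 = 0.300
Maximum at age 6 (0.300).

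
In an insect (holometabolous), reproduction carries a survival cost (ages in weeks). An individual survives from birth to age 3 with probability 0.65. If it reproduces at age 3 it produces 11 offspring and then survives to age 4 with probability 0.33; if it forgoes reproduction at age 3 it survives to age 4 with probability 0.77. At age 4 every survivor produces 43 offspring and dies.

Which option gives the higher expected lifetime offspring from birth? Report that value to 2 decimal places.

21.52

breed at age 3: R₀ = 0.65 × (11 + 0.33 × 43) = 0.65 × 25.1900 = 16.3735
delay to age 4: R₀ = 0.65 × (0.77 × 43) = 0.65 × 33.1100 = 21.5215
Higher: delay to age 4 (21.5215).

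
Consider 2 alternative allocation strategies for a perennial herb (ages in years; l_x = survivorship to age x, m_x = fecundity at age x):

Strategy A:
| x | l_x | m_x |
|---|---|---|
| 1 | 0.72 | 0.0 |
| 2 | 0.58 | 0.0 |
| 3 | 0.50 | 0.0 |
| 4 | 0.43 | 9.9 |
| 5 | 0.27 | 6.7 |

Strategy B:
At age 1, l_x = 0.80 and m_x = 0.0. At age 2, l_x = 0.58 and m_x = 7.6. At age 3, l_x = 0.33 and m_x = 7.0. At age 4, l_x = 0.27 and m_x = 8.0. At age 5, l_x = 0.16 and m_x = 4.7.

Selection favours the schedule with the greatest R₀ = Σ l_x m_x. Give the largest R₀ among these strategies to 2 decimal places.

9.63

Strategy A: R₀ = 0.72×0.0 + 0.58×0.0 + 0.50×0.0 + 0.43×9.9 + 0.27×6.7 = 6.0660
Strategy B: R₀ = 0.80×0.0 + 0.58×7.6 + 0.33×7.0 + 0.27×8.0 + 0.16×4.7 = 9.6300
Highest R₀: strategy B with 9.6300.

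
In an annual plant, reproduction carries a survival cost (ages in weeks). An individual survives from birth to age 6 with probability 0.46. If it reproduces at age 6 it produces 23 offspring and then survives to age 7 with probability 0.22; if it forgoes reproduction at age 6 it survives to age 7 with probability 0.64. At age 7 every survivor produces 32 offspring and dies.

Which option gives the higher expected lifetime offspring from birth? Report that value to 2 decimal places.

13.82

breed at age 6: R₀ = 0.46 × (23 + 0.22 × 32) = 0.46 × 30.0400 = 13.8184
delay to age 7: R₀ = 0.46 × (0.64 × 32) = 0.46 × 20.4800 = 9.4208
Higher: breed at age 6 (13.8184).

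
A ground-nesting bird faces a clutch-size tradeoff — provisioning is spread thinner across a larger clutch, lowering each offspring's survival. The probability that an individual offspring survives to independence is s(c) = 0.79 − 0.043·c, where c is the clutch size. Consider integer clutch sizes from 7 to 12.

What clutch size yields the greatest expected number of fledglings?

Expected fledglings = c × s(c):
  c=7: 7 × 0.489 = 3.423
  c=8: 8 × 0.446 = 3.568
  c=9: 9 × 0.403 = 3.627
  c=10: 10 × 0.360 = 3.600
  c=11: 11 × 0.317 = 3.487
  c=12: 12 × 0.274 = 3.288
Maximum at c = 9 (3.627 fledglings).

9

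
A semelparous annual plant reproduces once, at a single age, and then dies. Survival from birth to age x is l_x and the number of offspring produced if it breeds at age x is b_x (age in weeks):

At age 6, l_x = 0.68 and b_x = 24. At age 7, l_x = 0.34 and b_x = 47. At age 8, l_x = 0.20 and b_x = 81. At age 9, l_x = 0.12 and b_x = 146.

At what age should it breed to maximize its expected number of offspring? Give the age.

Expected offspring if breeding at age x = l_x × b_x:
  age 6: 0.68 × 24 = 16.320
  age 7: 0.34 × 47 = 15.980
  age 8: 0.20 × 81 = 16.200
  age 9: 0.12 × 146 = 17.520
Maximum at age 9 (17.520).

9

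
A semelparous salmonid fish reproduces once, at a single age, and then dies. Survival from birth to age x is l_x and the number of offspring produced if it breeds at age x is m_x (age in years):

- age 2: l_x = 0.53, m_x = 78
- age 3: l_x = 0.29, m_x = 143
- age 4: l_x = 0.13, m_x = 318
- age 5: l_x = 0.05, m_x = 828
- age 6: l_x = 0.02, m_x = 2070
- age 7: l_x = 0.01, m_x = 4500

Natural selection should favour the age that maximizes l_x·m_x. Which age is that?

Expected offspring if breeding at age x = l_x × m_x:
  age 2: 0.53 × 78 = 41.340
  age 3: 0.29 × 143 = 41.470
  age 4: 0.13 × 318 = 41.340
  age 5: 0.05 × 828 = 41.400
  age 6: 0.02 × 2070 = 41.400
  age 7: 0.01 × 4500 = 45.000
Maximum at age 7 (45.000).

7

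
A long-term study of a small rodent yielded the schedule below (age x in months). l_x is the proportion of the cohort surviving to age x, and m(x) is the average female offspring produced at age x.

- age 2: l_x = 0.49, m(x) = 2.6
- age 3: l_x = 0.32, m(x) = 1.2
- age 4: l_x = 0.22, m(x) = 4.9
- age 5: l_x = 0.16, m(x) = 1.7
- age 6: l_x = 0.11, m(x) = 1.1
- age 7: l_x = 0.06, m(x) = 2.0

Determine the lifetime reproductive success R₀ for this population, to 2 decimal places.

R₀ = Σ l_x m(x):
  age 2: 0.49 × 2.6 = 1.2740
  age 3: 0.32 × 1.2 = 0.3840
  age 4: 0.22 × 4.9 = 1.0780
  age 5: 0.16 × 1.7 = 0.2720
  age 6: 0.11 × 1.1 = 0.1210
  age 7: 0.06 × 2.0 = 0.1200
R₀ = 1.2740 + 0.3840 + 1.0780 + 0.2720 + 0.1210 + 0.1200 = 3.2490

3.25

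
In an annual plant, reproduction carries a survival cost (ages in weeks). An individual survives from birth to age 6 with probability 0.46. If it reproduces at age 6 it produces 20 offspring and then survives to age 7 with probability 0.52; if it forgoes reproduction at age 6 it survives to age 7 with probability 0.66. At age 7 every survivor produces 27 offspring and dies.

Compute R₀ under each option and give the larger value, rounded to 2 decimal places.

breed at age 6: R₀ = 0.46 × (20 + 0.52 × 27) = 0.46 × 34.0400 = 15.6584
delay to age 7: R₀ = 0.46 × (0.66 × 27) = 0.46 × 17.8200 = 8.1972
Higher: breed at age 6 (15.6584).

15.66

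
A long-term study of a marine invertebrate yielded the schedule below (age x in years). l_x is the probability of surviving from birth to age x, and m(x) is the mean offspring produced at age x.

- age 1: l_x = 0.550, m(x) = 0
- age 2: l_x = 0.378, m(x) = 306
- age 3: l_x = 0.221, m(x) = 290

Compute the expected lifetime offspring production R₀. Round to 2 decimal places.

R₀ = Σ l_x m(x):
  age 1: 0.550 × 0 = 0.0000
  age 2: 0.378 × 306 = 115.6680
  age 3: 0.221 × 290 = 64.0900
R₀ = 0.0000 + 115.6680 + 64.0900 = 179.7580

179.76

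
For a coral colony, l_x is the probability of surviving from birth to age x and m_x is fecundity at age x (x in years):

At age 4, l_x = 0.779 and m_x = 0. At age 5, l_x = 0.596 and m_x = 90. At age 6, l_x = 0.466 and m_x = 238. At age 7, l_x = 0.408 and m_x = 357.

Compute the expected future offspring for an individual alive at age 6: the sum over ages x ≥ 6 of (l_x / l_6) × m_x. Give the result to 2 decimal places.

550.57

l_6 = 0.466. Conditional survival from age 6 to x is l_x / l_6.
  x=6: (0.466/0.466) × 238 = 238.0000
  x=7: (0.408/0.466) × 357 = 312.5665
Sum = 238.0000 + 312.5665 = 550.5665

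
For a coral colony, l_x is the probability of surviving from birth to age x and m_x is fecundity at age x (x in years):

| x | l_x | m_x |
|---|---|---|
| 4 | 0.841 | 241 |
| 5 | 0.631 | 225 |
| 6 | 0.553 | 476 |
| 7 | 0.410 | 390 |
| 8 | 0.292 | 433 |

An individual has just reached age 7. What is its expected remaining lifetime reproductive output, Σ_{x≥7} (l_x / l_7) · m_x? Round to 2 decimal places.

698.38

l_7 = 0.410. Conditional survival from age 7 to x is l_x / l_7.
  x=7: (0.410/0.410) × 390 = 390.0000
  x=8: (0.292/0.410) × 433 = 308.3805
Sum = 390.0000 + 308.3805 = 698.3805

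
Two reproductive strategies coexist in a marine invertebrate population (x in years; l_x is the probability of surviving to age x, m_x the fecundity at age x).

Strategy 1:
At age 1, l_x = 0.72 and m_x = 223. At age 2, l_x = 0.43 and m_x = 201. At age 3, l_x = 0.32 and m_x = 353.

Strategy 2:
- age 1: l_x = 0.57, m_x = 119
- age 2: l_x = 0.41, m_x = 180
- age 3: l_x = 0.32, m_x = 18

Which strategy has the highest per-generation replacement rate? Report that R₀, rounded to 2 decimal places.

Strategy 1: R₀ = 0.72×223 + 0.43×201 + 0.32×353 = 359.9500
Strategy 2: R₀ = 0.57×119 + 0.41×180 + 0.32×18 = 147.3900
Highest R₀: strategy 1 with 359.9500.

359.95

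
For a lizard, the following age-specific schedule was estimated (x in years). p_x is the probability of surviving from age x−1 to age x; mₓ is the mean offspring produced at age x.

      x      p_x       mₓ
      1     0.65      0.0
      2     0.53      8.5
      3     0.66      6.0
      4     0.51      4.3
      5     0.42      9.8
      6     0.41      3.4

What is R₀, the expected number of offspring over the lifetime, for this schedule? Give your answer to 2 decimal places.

5.34

Survivorship from birth: l_x = p_1·p_2·…·p_x.
  l_1 = 0.65000
  l_2 = 0.34450
  l_3 = 0.22737
  l_4 = 0.11596
  l_5 = 0.04870
  l_6 = 0.01997
R₀ = Σ l_x mₓ:
  age 1: 0.65000 × 0.0 = 0.0000
  age 2: 0.34450 × 8.5 = 2.9282
  age 3: 0.22737 × 6.0 = 1.3642
  age 4: 0.11596 × 4.3 = 0.4986
  age 5: 0.04870 × 9.8 = 0.4773
  age 6: 0.01997 × 3.4 = 0.0679
R₀ = 0.0000 + 2.9282 + 1.3642 + 0.4986 + 0.4773 + 0.0679 = 5.3363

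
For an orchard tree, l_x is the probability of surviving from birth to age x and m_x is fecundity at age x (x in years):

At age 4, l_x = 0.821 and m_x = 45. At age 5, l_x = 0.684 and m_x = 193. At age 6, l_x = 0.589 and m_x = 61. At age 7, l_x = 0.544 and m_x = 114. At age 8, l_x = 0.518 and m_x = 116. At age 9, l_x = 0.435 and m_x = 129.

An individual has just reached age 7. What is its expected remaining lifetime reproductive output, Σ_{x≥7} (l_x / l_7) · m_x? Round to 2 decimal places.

327.61

l_7 = 0.544. Conditional survival from age 7 to x is l_x / l_7.
  x=7: (0.544/0.544) × 114 = 114.0000
  x=8: (0.518/0.544) × 116 = 110.4559
  x=9: (0.435/0.544) × 129 = 103.1526
Sum = 114.0000 + 110.4559 + 103.1526 = 327.6085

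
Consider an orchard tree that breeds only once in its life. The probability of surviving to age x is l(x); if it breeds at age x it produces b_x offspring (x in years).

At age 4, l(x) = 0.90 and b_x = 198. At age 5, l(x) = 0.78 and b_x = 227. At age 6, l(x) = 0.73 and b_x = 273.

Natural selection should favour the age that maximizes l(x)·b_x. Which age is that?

6

Expected offspring if breeding at age x = l(x) × b_x:
  age 4: 0.90 × 198 = 178.200
  age 5: 0.78 × 227 = 177.060
  age 6: 0.73 × 273 = 199.290
Maximum at age 6 (199.290).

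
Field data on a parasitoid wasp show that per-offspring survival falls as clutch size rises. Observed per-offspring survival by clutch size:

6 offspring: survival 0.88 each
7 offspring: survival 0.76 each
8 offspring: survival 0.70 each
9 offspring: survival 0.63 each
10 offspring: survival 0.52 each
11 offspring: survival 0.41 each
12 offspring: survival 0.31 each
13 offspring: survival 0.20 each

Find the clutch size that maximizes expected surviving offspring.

9

Expected surviving offspring = c × s(c):
  c=6: 6 × 0.88 = 5.280
  c=7: 7 × 0.76 = 5.320
  c=8: 8 × 0.70 = 5.600
  c=9: 9 × 0.63 = 5.670
  c=10: 10 × 0.52 = 5.200
  c=11: 11 × 0.41 = 4.510
  c=12: 12 × 0.31 = 3.720
  c=13: 13 × 0.20 = 2.600
Maximum at c = 9 (5.670 surviving offspring).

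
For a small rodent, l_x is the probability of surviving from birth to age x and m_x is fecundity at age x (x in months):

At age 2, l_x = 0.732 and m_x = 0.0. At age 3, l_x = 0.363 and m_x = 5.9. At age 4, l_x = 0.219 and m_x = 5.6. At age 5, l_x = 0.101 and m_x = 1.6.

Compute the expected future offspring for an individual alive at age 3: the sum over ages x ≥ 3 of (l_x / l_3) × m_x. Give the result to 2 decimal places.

l_3 = 0.363. Conditional survival from age 3 to x is l_x / l_3.
  x=3: (0.363/0.363) × 5.9 = 5.9000
  x=4: (0.219/0.363) × 5.6 = 3.3785
  x=5: (0.101/0.363) × 1.6 = 0.4452
Sum = 5.9000 + 3.3785 + 0.4452 = 9.7237

9.72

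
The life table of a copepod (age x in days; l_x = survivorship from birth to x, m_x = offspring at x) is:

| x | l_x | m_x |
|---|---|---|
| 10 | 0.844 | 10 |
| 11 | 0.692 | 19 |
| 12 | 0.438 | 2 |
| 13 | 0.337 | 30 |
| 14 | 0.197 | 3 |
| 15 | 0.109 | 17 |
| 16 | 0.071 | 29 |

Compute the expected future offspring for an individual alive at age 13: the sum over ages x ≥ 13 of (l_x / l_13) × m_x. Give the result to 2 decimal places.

l_13 = 0.337. Conditional survival from age 13 to x is l_x / l_13.
  x=13: (0.337/0.337) × 30 = 30.0000
  x=14: (0.197/0.337) × 3 = 1.7537
  x=15: (0.109/0.337) × 17 = 5.4985
  x=16: (0.071/0.337) × 29 = 6.1098
Sum = 30.0000 + 1.7537 + 5.4985 + 6.1098 = 43.3620

43.36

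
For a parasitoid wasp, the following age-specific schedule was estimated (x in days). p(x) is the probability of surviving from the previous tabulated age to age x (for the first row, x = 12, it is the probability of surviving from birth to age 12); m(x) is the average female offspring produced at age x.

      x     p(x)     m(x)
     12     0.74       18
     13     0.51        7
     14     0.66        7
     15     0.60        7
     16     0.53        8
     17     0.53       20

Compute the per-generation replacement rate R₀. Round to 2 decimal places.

20.22

Survivorship from birth: l_x = p_12·p_13·…·p_x.
  l_12 = 0.74000
  l_13 = 0.37740
  l_14 = 0.24908
  l_15 = 0.14945
  l_16 = 0.07921
  l_17 = 0.04198
R₀ = Σ l_x m(x):
  age 12: 0.74000 × 18 = 13.3200
  age 13: 0.37740 × 7 = 2.6418
  age 14: 0.24908 × 7 = 1.7436
  age 15: 0.14945 × 7 = 1.0461
  age 16: 0.07921 × 8 = 0.6337
  age 17: 0.04198 × 20 = 0.8396
R₀ = 13.3200 + 2.6418 + 1.7436 + 1.0461 + 0.6337 + 0.8396 = 20.2248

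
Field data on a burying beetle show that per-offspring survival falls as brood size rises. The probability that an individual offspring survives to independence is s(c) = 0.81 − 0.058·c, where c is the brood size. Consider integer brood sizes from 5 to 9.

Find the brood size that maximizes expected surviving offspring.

Expected surviving offspring = c × s(c):
  c=5: 5 × 0.520 = 2.600
  c=6: 6 × 0.462 = 2.772
  c=7: 7 × 0.404 = 2.828
  c=8: 8 × 0.346 = 2.768
  c=9: 9 × 0.288 = 2.592
Maximum at c = 7 (2.828 surviving offspring).

7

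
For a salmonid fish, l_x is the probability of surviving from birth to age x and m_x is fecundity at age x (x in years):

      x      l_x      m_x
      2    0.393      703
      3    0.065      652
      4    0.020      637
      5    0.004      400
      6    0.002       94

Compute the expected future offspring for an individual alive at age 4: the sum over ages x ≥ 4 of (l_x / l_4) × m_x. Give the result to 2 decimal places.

l_4 = 0.020. Conditional survival from age 4 to x is l_x / l_4.
  x=4: (0.020/0.020) × 637 = 637.0000
  x=5: (0.004/0.020) × 400 = 80.0000
  x=6: (0.002/0.020) × 94 = 9.4000
Sum = 637.0000 + 80.0000 + 9.4000 = 726.4000

726.40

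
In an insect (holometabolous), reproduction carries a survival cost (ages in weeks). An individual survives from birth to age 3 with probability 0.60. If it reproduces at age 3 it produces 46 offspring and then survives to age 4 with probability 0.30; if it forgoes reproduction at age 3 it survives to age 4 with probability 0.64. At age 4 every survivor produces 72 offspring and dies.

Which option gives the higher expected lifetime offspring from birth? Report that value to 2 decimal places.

breed at age 3: R₀ = 0.60 × (46 + 0.30 × 72) = 0.60 × 67.6000 = 40.5600
delay to age 4: R₀ = 0.60 × (0.64 × 72) = 0.60 × 46.0800 = 27.6480
Higher: breed at age 3 (40.5600).

40.56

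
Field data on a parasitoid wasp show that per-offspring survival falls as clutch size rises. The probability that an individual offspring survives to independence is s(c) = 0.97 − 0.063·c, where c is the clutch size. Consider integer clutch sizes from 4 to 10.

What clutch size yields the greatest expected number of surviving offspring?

8

Expected surviving offspring = c × s(c):
  c=4: 4 × 0.718 = 2.872
  c=5: 5 × 0.655 = 3.275
  c=6: 6 × 0.592 = 3.552
  c=7: 7 × 0.529 = 3.703
  c=8: 8 × 0.466 = 3.728
  c=9: 9 × 0.403 = 3.627
  c=10: 10 × 0.340 = 3.400
Maximum at c = 8 (3.728 surviving offspring).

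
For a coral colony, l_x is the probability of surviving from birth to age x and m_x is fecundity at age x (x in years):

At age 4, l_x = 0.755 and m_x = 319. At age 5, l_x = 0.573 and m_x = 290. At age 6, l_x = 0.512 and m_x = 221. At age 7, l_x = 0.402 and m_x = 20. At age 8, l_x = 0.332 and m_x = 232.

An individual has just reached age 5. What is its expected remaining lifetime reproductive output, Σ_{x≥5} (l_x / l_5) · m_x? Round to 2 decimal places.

l_5 = 0.573. Conditional survival from age 5 to x is l_x / l_5.
  x=5: (0.573/0.573) × 290 = 290.0000
  x=6: (0.512/0.573) × 221 = 197.4729
  x=7: (0.402/0.573) × 20 = 14.0314
  x=8: (0.332/0.573) × 232 = 134.4223
Sum = 290.0000 + 197.4729 + 14.0314 + 134.4223 = 635.9267

635.93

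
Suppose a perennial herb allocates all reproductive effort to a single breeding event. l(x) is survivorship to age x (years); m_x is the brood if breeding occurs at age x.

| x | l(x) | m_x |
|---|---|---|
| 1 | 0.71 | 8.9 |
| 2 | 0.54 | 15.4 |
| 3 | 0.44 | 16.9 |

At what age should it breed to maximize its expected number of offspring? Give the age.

Expected offspring if breeding at age x = l(x) × m_x:
  age 1: 0.71 × 8.9 = 6.319
  age 2: 0.54 × 15.4 = 8.316
  age 3: 0.44 × 16.9 = 7.436
Maximum at age 2 (8.316).

2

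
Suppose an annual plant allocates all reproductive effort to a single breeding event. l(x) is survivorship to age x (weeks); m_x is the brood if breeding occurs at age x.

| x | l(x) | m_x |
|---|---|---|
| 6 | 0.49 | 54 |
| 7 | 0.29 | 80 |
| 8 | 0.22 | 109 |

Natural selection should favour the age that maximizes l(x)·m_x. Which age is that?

Expected offspring if breeding at age x = l(x) × m_x:
  age 6: 0.49 × 54 = 26.460
  age 7: 0.29 × 80 = 23.200
  age 8: 0.22 × 109 = 23.980
Maximum at age 6 (26.460).

6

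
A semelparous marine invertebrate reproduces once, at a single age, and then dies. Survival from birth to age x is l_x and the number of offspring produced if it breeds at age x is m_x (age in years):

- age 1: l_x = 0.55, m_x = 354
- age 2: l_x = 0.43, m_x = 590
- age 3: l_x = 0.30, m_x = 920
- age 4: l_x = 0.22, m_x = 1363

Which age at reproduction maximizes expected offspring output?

Expected offspring if breeding at age x = l_x × m_x:
  age 1: 0.55 × 354 = 194.700
  age 2: 0.43 × 590 = 253.700
  age 3: 0.30 × 920 = 276.000
  age 4: 0.22 × 1363 = 299.860
Maximum at age 4 (299.860).

4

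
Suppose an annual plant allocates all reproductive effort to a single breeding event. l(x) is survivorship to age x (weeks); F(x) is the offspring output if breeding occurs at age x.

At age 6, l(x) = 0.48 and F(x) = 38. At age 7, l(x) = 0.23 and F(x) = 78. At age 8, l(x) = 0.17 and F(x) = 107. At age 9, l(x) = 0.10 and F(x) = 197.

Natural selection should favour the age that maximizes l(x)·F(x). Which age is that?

Expected offspring if breeding at age x = l(x) × F(x):
  age 6: 0.48 × 38 = 18.240
  age 7: 0.23 × 78 = 17.940
  age 8: 0.17 × 107 = 18.190
  age 9: 0.10 × 197 = 19.700
Maximum at age 9 (19.700).

9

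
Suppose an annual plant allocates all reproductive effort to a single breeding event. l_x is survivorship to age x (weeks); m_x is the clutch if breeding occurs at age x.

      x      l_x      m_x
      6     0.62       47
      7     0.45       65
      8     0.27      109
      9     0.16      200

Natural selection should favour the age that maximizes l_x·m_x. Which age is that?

Expected offspring if breeding at age x = l_x × m_x:
  age 6: 0.62 × 47 = 29.140
  age 7: 0.45 × 65 = 29.250
  age 8: 0.27 × 109 = 29.430
  age 9: 0.16 × 200 = 32.000
Maximum at age 9 (32.000).

9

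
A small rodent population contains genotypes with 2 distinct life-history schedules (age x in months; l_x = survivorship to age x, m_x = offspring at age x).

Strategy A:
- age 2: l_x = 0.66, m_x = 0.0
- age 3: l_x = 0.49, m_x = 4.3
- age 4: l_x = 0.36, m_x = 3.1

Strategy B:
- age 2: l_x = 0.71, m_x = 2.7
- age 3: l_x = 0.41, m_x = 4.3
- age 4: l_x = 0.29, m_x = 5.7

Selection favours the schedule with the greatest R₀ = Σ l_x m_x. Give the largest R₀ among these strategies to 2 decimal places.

Strategy A: R₀ = 0.66×0.0 + 0.49×4.3 + 0.36×3.1 = 3.2230
Strategy B: R₀ = 0.71×2.7 + 0.41×4.3 + 0.29×5.7 = 5.3330
Highest R₀: strategy B with 5.3330.

5.33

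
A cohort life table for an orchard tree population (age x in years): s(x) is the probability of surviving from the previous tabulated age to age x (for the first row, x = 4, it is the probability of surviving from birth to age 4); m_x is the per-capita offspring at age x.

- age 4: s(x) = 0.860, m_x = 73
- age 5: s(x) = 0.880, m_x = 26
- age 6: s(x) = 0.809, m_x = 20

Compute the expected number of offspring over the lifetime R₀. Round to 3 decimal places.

94.702

Survivorship from birth: l_x = s_4·s_5·…·s_x.
  l_4 = 0.86000
  l_5 = 0.75680
  l_6 = 0.61225
R₀ = Σ l_x m_x:
  age 4: 0.86000 × 73 = 62.7800
  age 5: 0.75680 × 26 = 19.6768
  age 6: 0.61225 × 20 = 12.2450
R₀ = 62.7800 + 19.6768 + 12.2450 = 94.7018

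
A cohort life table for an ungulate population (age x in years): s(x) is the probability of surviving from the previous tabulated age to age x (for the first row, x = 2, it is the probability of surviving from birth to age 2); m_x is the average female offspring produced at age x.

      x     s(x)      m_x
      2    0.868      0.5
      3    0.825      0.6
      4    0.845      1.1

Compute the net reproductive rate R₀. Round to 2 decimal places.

Survivorship from birth: l_x = s_2·s_3·…·s_x.
  l_2 = 0.86800
  l_3 = 0.71610
  l_4 = 0.60510
R₀ = Σ l_x m_x:
  age 2: 0.86800 × 0.5 = 0.4340
  age 3: 0.71610 × 0.6 = 0.4297
  age 4: 0.60510 × 1.1 = 0.6656
R₀ = 0.4340 + 0.4297 + 0.6656 = 1.5293

1.53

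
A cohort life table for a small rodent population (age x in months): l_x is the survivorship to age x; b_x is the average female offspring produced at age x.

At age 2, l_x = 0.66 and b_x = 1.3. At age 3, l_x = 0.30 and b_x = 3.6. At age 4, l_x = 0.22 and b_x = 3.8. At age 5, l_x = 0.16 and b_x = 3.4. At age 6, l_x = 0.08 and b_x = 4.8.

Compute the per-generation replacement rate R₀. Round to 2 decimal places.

R₀ = Σ l_x b_x:
  age 2: 0.66 × 1.3 = 0.8580
  age 3: 0.30 × 3.6 = 1.0800
  age 4: 0.22 × 3.8 = 0.8360
  age 5: 0.16 × 3.4 = 0.5440
  age 6: 0.08 × 4.8 = 0.3840
R₀ = 0.8580 + 1.0800 + 0.8360 + 0.5440 + 0.3840 = 3.7020

3.70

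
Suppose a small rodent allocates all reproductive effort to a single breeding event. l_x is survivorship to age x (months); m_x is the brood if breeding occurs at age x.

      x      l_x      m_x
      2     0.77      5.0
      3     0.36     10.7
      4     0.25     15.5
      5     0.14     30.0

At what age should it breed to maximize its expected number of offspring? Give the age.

5

Expected offspring if breeding at age x = l_x × m_x:
  age 2: 0.77 × 5.0 = 3.850
  age 3: 0.36 × 10.7 = 3.852
  age 4: 0.25 × 15.5 = 3.875
  age 5: 0.14 × 30.0 = 4.200
Maximum at age 5 (4.200).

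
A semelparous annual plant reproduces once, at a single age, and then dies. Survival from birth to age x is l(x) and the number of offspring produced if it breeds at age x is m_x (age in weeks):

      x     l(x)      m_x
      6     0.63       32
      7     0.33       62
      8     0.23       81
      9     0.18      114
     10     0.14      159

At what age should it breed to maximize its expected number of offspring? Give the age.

10

Expected offspring if breeding at age x = l(x) × m_x:
  age 6: 0.63 × 32 = 20.160
  age 7: 0.33 × 62 = 20.460
  age 8: 0.23 × 81 = 18.630
  age 9: 0.18 × 114 = 20.520
  age 10: 0.14 × 159 = 22.260
Maximum at age 10 (22.260).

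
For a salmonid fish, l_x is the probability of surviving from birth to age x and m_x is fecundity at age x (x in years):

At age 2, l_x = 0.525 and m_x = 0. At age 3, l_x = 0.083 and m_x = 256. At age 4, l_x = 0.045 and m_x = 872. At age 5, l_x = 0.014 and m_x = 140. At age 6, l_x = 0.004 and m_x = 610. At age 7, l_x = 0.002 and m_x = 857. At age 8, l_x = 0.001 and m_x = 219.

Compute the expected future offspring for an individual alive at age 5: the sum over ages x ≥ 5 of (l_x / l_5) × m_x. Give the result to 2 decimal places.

l_5 = 0.014. Conditional survival from age 5 to x is l_x / l_5.
  x=5: (0.014/0.014) × 140 = 140.0000
  x=6: (0.004/0.014) × 610 = 174.2857
  x=7: (0.002/0.014) × 857 = 122.4286
  x=8: (0.001/0.014) × 219 = 15.6429
Sum = 140.0000 + 174.2857 + 122.4286 + 15.6429 = 452.3571

452.36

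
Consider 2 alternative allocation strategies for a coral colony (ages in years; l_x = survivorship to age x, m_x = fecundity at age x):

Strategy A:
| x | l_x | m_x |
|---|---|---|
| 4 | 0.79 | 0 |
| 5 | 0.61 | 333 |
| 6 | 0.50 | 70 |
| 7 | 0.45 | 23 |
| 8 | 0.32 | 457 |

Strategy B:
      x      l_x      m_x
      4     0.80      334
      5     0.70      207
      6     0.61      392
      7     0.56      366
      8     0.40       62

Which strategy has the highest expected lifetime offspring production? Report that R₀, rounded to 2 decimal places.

880.98

Strategy A: R₀ = 0.79×0 + 0.61×333 + 0.50×70 + 0.45×23 + 0.32×457 = 394.7200
Strategy B: R₀ = 0.80×334 + 0.70×207 + 0.61×392 + 0.56×366 + 0.40×62 = 880.9800
Highest R₀: strategy B with 880.9800.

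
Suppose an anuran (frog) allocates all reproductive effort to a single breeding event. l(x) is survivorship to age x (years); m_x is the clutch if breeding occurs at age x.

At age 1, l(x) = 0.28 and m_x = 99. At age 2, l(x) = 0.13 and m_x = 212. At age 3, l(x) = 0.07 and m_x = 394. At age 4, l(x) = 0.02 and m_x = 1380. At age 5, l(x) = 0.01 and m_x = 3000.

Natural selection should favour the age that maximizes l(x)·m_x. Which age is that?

5

Expected offspring if breeding at age x = l(x) × m_x:
  age 1: 0.28 × 99 = 27.720
  age 2: 0.13 × 212 = 27.560
  age 3: 0.07 × 394 = 27.580
  age 4: 0.02 × 1380 = 27.600
  age 5: 0.01 × 3000 = 30.000
Maximum at age 5 (30.000).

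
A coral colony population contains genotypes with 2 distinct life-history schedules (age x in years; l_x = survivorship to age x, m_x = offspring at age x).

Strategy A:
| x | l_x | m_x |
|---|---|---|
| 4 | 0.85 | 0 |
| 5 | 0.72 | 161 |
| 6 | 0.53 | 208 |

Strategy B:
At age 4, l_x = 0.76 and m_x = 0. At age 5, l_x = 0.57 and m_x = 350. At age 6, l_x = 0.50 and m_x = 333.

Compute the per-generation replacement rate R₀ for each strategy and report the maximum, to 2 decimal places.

Strategy A: R₀ = 0.85×0 + 0.72×161 + 0.53×208 = 226.1600
Strategy B: R₀ = 0.76×0 + 0.57×350 + 0.50×333 = 366.0000
Highest R₀: strategy B with 366.0000.

366.00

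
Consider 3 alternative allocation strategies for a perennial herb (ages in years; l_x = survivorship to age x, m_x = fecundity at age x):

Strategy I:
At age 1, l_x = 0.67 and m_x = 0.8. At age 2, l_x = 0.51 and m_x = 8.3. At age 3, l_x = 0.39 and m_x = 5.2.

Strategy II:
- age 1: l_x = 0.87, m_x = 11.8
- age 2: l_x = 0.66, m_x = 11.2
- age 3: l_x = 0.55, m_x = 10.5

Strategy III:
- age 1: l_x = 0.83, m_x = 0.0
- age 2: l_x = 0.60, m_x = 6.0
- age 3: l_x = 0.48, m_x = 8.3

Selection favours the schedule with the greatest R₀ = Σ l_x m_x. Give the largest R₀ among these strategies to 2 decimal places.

23.43

Strategy I: R₀ = 0.67×0.8 + 0.51×8.3 + 0.39×5.2 = 6.7970
Strategy II: R₀ = 0.87×11.8 + 0.66×11.2 + 0.55×10.5 = 23.4330
Strategy III: R₀ = 0.83×0.0 + 0.60×6.0 + 0.48×8.3 = 7.5840
Highest R₀: strategy II with 23.4330.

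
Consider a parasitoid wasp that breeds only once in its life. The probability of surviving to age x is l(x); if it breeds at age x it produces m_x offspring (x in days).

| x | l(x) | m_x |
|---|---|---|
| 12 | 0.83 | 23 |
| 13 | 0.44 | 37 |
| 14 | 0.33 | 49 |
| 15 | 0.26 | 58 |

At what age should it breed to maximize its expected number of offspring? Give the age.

Expected offspring if breeding at age x = l(x) × m_x:
  age 12: 0.83 × 23 = 19.090
  age 13: 0.44 × 37 = 16.280
  age 14: 0.33 × 49 = 16.170
  age 15: 0.26 × 58 = 15.080
Maximum at age 12 (19.090).

12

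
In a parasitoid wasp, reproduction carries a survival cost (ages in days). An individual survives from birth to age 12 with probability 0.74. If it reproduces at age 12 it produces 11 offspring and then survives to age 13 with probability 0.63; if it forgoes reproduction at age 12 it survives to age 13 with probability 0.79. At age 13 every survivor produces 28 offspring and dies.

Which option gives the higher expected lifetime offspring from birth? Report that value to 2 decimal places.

breed at age 12: R₀ = 0.74 × (11 + 0.63 × 28) = 0.74 × 28.6400 = 21.1936
delay to age 13: R₀ = 0.74 × (0.79 × 28) = 0.74 × 22.1200 = 16.3688
Higher: breed at age 12 (21.1936).

21.19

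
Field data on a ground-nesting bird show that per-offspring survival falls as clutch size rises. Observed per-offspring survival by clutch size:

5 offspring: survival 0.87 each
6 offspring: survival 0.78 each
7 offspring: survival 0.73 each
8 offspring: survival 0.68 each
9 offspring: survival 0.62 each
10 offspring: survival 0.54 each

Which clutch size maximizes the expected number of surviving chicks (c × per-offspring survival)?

9

Expected surviving chicks = c × s(c):
  c=5: 5 × 0.87 = 4.350
  c=6: 6 × 0.78 = 4.680
  c=7: 7 × 0.73 = 5.110
  c=8: 8 × 0.68 = 5.440
  c=9: 9 × 0.62 = 5.580
  c=10: 10 × 0.54 = 5.400
Maximum at c = 9 (5.580 surviving chicks).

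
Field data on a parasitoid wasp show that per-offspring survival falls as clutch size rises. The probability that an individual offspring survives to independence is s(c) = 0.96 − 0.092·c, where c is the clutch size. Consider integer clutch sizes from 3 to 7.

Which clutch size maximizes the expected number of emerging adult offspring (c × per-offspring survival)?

5

Expected emerging adult offspring = c × s(c):
  c=3: 3 × 0.684 = 2.052
  c=4: 4 × 0.592 = 2.368
  c=5: 5 × 0.500 = 2.500
  c=6: 6 × 0.408 = 2.448
  c=7: 7 × 0.316 = 2.212
Maximum at c = 5 (2.500 emerging adult offspring).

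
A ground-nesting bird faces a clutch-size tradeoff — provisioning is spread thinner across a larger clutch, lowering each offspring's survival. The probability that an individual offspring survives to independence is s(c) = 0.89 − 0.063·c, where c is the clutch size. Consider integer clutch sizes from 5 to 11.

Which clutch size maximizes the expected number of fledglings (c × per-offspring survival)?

Expected fledglings = c × s(c):
  c=5: 5 × 0.575 = 2.875
  c=6: 6 × 0.512 = 3.072
  c=7: 7 × 0.449 = 3.143
  c=8: 8 × 0.386 = 3.088
  c=9: 9 × 0.323 = 2.907
  c=10: 10 × 0.260 = 2.600
  c=11: 11 × 0.197 = 2.167
Maximum at c = 7 (3.143 fledglings).

7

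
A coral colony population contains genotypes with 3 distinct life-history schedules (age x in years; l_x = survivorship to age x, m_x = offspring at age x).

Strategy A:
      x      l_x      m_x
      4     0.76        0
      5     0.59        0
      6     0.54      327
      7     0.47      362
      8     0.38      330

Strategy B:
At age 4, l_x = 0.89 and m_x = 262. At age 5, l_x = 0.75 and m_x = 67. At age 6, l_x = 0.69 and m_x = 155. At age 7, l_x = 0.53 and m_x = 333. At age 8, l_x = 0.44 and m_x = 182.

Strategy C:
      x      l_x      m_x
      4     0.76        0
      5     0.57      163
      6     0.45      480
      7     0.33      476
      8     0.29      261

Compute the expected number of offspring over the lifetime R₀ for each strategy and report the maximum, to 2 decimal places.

646.95

Strategy A: R₀ = 0.76×0 + 0.59×0 + 0.54×327 + 0.47×362 + 0.38×330 = 472.1200
Strategy B: R₀ = 0.89×262 + 0.75×67 + 0.69×155 + 0.53×333 + 0.44×182 = 646.9500
Strategy C: R₀ = 0.76×0 + 0.57×163 + 0.45×480 + 0.33×476 + 0.29×261 = 541.6800
Highest R₀: strategy B with 646.9500.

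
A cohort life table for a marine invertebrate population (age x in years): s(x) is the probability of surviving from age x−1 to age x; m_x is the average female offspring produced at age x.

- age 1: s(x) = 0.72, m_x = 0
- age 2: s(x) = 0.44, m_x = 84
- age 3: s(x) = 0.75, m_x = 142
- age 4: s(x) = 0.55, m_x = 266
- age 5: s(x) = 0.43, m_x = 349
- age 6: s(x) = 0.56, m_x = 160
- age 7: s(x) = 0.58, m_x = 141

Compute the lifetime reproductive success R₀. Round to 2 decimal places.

Survivorship from birth: l_x = s_1·s_2·…·s_x.
  l_1 = 0.72000
  l_2 = 0.31680
  l_3 = 0.23760
  l_4 = 0.13068
  l_5 = 0.05619
  l_6 = 0.03147
  l_7 = 0.01825
R₀ = Σ l_x m_x:
  age 1: 0.72000 × 0 = 0.0000
  age 2: 0.31680 × 84 = 26.6112
  age 3: 0.23760 × 142 = 33.7392
  age 4: 0.13068 × 266 = 34.7609
  age 5: 0.05619 × 349 = 19.6103
  age 6: 0.03147 × 160 = 5.0352
  age 7: 0.01825 × 141 = 2.5732
R₀ = 0.0000 + 26.6112 + 33.7392 + 34.7609 + 19.6103 + 5.0352 + 2.5732 = 122.3300

122.33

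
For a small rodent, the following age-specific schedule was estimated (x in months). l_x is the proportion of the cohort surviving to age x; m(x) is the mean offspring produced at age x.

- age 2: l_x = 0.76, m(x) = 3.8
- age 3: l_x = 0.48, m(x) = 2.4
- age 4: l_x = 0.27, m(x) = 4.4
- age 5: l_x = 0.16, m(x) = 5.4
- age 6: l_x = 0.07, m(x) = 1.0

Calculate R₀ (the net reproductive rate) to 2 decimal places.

R₀ = Σ l_x m(x):
  age 2: 0.76 × 3.8 = 2.8880
  age 3: 0.48 × 2.4 = 1.1520
  age 4: 0.27 × 4.4 = 1.1880
  age 5: 0.16 × 5.4 = 0.8640
  age 6: 0.07 × 1.0 = 0.0700
R₀ = 2.8880 + 1.1520 + 1.1880 + 0.8640 + 0.0700 = 6.1620

6.16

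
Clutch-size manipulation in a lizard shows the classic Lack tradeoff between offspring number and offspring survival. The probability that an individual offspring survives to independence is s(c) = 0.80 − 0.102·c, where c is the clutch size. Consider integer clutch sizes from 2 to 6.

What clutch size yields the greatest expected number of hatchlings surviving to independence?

4

Expected hatchlings surviving to independence = c × s(c):
  c=2: 2 × 0.596 = 1.192
  c=3: 3 × 0.494 = 1.482
  c=4: 4 × 0.392 = 1.568
  c=5: 5 × 0.290 = 1.450
  c=6: 6 × 0.188 = 1.128
Maximum at c = 4 (1.568 hatchlings surviving to independence).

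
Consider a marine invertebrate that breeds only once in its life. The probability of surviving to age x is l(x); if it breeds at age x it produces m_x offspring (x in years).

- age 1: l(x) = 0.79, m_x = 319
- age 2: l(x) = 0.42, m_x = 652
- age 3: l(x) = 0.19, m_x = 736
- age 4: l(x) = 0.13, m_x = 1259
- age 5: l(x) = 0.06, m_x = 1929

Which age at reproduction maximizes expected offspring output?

2

Expected offspring if breeding at age x = l(x) × m_x:
  age 1: 0.79 × 319 = 252.010
  age 2: 0.42 × 652 = 273.840
  age 3: 0.19 × 736 = 139.840
  age 4: 0.13 × 1259 = 163.670
  age 5: 0.06 × 1929 = 115.740
Maximum at age 2 (273.840).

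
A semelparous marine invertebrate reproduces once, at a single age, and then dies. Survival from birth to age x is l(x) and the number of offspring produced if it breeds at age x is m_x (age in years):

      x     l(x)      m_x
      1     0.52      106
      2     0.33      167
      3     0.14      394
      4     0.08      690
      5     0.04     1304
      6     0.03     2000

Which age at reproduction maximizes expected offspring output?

6

Expected offspring if breeding at age x = l(x) × m_x:
  age 1: 0.52 × 106 = 55.120
  age 2: 0.33 × 167 = 55.110
  age 3: 0.14 × 394 = 55.160
  age 4: 0.08 × 690 = 55.200
  age 5: 0.04 × 1304 = 52.160
  age 6: 0.03 × 2000 = 60.000
Maximum at age 6 (60.000).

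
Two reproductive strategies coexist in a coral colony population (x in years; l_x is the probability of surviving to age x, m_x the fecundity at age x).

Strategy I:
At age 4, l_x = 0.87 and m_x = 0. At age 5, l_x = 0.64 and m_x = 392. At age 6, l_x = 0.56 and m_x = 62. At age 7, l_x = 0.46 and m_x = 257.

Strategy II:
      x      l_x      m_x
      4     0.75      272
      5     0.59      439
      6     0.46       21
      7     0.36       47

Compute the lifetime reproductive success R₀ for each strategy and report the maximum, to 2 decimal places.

Strategy I: R₀ = 0.87×0 + 0.64×392 + 0.56×62 + 0.46×257 = 403.8200
Strategy II: R₀ = 0.75×272 + 0.59×439 + 0.46×21 + 0.36×47 = 489.5900
Highest R₀: strategy II with 489.5900.

489.59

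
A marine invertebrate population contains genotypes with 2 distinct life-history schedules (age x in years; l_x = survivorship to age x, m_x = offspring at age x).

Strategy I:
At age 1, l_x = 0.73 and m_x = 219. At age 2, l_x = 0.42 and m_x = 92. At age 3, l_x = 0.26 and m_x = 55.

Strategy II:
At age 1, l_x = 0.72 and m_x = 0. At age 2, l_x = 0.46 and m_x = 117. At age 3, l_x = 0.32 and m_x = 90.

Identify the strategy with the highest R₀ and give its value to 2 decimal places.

212.81

Strategy I: R₀ = 0.73×219 + 0.42×92 + 0.26×55 = 212.8100
Strategy II: R₀ = 0.72×0 + 0.46×117 + 0.32×90 = 82.6200
Highest R₀: strategy I with 212.8100.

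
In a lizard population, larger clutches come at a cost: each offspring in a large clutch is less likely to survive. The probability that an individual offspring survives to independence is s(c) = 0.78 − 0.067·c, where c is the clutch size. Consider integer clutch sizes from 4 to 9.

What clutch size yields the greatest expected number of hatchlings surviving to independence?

Expected hatchlings surviving to independence = c × s(c):
  c=4: 4 × 0.512 = 2.048
  c=5: 5 × 0.445 = 2.225
  c=6: 6 × 0.378 = 2.268
  c=7: 7 × 0.311 = 2.177
  c=8: 8 × 0.244 = 1.952
  c=9: 9 × 0.177 = 1.593
Maximum at c = 6 (2.268 hatchlings surviving to independence).

6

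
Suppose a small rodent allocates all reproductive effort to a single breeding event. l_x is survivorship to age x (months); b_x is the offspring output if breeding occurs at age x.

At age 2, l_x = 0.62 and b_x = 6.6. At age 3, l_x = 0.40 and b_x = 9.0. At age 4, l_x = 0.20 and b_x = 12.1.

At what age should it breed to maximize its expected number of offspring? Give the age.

Expected offspring if breeding at age x = l_x × b_x:
  age 2: 0.62 × 6.6 = 4.092
  age 3: 0.40 × 9.0 = 3.600
  age 4: 0.20 × 12.1 = 2.420
Maximum at age 2 (4.092).

2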